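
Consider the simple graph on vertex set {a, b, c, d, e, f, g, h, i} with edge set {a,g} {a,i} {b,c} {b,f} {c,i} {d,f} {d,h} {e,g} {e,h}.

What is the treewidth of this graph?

2

A width-2 tree decomposition is:
Bags: B1 = {d, f, h}  B2 = {b, f, h}  B3 = {b, c, h}  B4 = {c, h, i}  B5 = {a, h, i}  B6 = {a, g, h}  B7 = {e, g, h}
Tree: B1–B2, B2–B3, B3–B4, B4–B5, B5–B6, B6–B7
Each bag holds 3 vertices, so the decomposition has width 2, which upper-bounds the treewidth. For the lower bound, G contains the cycle h–d–f–b–c–i–a–g–e–h, so G is not a forest; only forests have treewidth ≤ 1, hence tw(G) ≥ 2. Combining the bounds, tw(G) = 2.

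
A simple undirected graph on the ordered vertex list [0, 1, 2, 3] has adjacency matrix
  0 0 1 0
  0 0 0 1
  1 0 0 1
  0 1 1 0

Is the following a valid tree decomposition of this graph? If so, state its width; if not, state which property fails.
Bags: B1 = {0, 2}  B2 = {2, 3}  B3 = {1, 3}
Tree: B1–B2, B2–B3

Vertex coverage: the bags together contain {0, 1, 2, 3}, the full vertex set. Edge coverage: each edge of G has both endpoints in at least one bag. Running intersection: for every vertex, the bags containing it form a connected subtree. All three properties hold, so this is a valid tree decomposition of width max|bag| − 1 = 1, and hence tw(G) ≤ 1.

Yes; width 1.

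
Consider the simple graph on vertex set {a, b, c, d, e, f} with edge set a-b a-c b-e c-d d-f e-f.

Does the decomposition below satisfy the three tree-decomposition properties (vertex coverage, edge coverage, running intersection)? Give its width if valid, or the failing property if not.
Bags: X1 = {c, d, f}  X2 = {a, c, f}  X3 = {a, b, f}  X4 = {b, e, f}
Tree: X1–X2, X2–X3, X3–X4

Vertex coverage: the bags together contain {a, b, c, d, e, f}, the full vertex set. Edge coverage: each edge of G has both endpoints in at least one bag. Running intersection: for every vertex, the bags containing it form a connected subtree. All three properties hold, so this is a valid tree decomposition of width max|bag| − 1 = 2, and hence tw(G) ≤ 2.

Yes; width 2.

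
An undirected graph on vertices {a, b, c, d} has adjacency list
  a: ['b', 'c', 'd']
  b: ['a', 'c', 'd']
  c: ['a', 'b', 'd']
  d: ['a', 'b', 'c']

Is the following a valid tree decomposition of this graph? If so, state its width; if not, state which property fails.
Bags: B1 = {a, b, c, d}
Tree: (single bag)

Yes; width 3.

Checking the three conditions: (i) the bags cover all of {a, b, c, d}; (ii) for each edge, some bag contains both endpoints; (iii) the bags containing any fixed vertex form a subtree. All hold, so the decomposition is valid with width 4 − 1 = 3.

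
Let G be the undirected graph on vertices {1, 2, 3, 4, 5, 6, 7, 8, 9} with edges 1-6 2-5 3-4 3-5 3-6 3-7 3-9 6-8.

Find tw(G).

1

A width-1 tree decomposition is:
Bags: B1 = {3, 6}  B2 = {3, 4}  B3 = {3, 9}  B4 = {3, 5}  B5 = {2, 5}  B6 = {3, 7}  B7 = {1, 6}  B8 = {6, 8}
Tree: B1–B2, B2–B3, B2–B4, B4–B5, B1–B6, B1–B7, B1–B8
Every bag has size at most 2, so the width is 2 − 1 = 1 and tw(G) ≤ 1. G has an edge, so its treewidth is at least 1. Combining the bounds, tw(G) = 1.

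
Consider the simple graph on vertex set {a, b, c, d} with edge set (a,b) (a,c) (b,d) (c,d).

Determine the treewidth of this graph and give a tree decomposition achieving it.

Every bag has size at most 3, so the width is 3 − 1 = 2 and tw(G) ≤ 2. For the lower bound, G contains the cycle c–d–b–a–c, so G is not a forest; only forests have treewidth ≤ 1, hence tw(G) ≥ 2. Hence tw(G) = 2 exactly.

Treewidth 2.
Bags: B1 = {b, c, d}  B2 = {a, b, c}
Tree: B1–B2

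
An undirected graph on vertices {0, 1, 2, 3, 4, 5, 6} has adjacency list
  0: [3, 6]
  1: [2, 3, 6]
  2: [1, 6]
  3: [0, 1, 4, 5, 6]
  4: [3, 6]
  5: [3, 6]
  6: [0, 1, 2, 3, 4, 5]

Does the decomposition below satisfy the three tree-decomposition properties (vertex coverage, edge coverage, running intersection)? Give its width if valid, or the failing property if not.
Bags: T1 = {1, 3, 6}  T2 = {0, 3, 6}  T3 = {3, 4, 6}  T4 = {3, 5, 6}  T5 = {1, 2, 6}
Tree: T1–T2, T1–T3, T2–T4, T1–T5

Yes; width 2.

Vertex coverage: the bags together contain {0, 1, 2, 3, 4, 5, 6}, the full vertex set. Edge coverage: each edge of G has both endpoints in at least one bag. Running intersection: for every vertex, the bags containing it form a connected subtree. All three properties hold, so this is a valid tree decomposition of width max|bag| − 1 = 2, and hence tw(G) ≤ 2.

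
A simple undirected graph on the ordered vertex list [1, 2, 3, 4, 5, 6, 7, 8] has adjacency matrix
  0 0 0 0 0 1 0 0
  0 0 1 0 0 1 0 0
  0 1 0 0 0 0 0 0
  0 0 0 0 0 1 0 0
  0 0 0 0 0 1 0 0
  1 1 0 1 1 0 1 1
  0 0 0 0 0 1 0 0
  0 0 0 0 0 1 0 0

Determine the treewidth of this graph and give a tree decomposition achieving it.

Treewidth 1.
Bags: B1 = {4, 6}  B2 = {6, 7}  B3 = {2, 6}  B4 = {2, 3}  B5 = {6, 8}  B6 = {5, 6}  B7 = {1, 6}
Tree: B1–B2, B1–B3, B3–B4, B3–B5, B2–B6, B5–B7

Every bag has size at most 2, so the width is 2 − 1 = 1 and tw(G) ≤ 1. Since G has at least one edge (e.g. 6–4), it is not an edgeless graph, so tw(G) ≥ 1. Therefore the treewidth is 1.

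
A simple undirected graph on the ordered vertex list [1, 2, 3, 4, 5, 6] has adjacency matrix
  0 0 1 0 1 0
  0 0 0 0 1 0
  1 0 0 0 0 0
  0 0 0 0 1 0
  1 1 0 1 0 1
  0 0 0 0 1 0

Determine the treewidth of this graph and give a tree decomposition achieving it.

Treewidth 1.
One optimal decomposition is:
Bags: B1 = {5, 6}  B2 = {4, 5}  B3 = {1, 5}  B4 = {1, 3}  B5 = {2, 5}
Tree: B1–B2, B1–B3, B3–B4, B1–B5

Every bag has size at most 2, so the width is 2 − 1 = 1 and tw(G) ≤ 1. G has an edge, so its treewidth is at least 1. Hence tw(G) = 1 exactly.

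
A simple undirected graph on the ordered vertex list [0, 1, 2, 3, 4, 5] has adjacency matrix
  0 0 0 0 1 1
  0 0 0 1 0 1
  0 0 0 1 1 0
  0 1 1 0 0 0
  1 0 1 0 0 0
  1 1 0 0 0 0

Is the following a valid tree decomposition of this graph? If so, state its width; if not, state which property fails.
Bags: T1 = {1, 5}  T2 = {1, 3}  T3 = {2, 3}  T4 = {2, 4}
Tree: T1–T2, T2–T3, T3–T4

No — vertex 0 appears in no bag.

A tree decomposition must satisfy three properties: every vertex lies in some bag; for every edge, both endpoints lie together in some bag; and for every vertex, the bags containing it form a connected subtree. Here vertex 0 appears in no bag, so the decomposition is invalid.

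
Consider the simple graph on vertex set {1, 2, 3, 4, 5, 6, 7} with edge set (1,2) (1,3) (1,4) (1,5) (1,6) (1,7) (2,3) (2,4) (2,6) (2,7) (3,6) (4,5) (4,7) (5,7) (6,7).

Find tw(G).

A width-3 tree decomposition is:
Bags: B1 = {1, 2, 6, 7}  B2 = {1, 2, 4, 7}  B3 = {1, 2, 3, 6}  B4 = {1, 4, 5, 7}
Tree: B1–B2, B1–B3, B2–B4
The largest bag has 4 vertices, giving width 3; this decomposition certifies tw(G) ≤ 3. Conversely, {1, 2, 4, 7} is a clique of size 4, and the vertices of any clique must share a bag in every tree decomposition; so some bag has ≥ 4 vertices and tw(G) ≥ 3. Combining the bounds, tw(G) = 3.

3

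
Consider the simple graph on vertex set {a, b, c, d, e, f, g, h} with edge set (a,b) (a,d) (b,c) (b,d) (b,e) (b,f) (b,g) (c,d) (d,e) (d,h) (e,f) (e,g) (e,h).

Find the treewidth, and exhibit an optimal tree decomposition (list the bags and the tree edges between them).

Treewidth 2.
One such decomposition:
Bags: B1 = {b, c, d}  B2 = {a, b, d}  B3 = {b, d, e}  B4 = {b, e, f}  B5 = {d, e, h}  B6 = {b, e, g}
Tree: B1–B2, B1–B3, B3–B4, B3–B5, B4–B6

Each bag holds 3 vertices, so the decomposition has width 2, which upper-bounds the treewidth. On the other hand G contains the 3-clique {d, e, h}. A clique must lie in a single bag of any decomposition, so no decomposition can have width below 2. Combining the bounds, tw(G) = 2.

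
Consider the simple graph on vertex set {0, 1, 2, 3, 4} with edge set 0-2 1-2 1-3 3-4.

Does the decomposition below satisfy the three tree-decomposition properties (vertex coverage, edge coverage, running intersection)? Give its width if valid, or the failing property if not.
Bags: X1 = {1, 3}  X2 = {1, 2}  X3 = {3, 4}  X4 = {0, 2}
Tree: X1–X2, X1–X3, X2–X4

Checking the three conditions: (i) the bags cover all of {0, 1, 2, 3, 4}; (ii) for each edge, some bag contains both endpoints; (iii) the bags containing any fixed vertex form a subtree. All hold, so the decomposition is valid with width 2 − 1 = 1.

Yes; width 1.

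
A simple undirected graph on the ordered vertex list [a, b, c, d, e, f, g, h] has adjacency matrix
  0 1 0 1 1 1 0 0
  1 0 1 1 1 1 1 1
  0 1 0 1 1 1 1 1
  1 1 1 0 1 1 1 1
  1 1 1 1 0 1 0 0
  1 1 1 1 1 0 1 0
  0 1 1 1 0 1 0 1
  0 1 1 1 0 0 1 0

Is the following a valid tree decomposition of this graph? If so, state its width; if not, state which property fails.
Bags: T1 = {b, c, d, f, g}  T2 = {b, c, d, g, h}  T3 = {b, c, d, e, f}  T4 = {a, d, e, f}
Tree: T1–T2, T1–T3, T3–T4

A tree decomposition must satisfy three properties: every vertex lies in some bag; for every edge, both endpoints lie together in some bag; and for every vertex, the bags containing it form a connected subtree. Here edge (b,a) lies in no bag, so the decomposition is invalid.

No — edge (b,a) lies in no bag.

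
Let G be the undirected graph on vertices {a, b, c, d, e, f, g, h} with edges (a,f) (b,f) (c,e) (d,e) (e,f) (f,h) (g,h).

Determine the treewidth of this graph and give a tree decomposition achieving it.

Treewidth 1.
Bags: B1 = {e, f}  B2 = {d, e}  B3 = {a, f}  B4 = {f, h}  B5 = {c, e}  B6 = {b, f}  B7 = {g, h}
Tree: B1–B2, B1–B3, B3–B4, B1–B5, B3–B6, B4–B7

Each bag holds 2 vertices, so the decomposition has width 1, which upper-bounds the treewidth. Since G has at least one edge (e.g. e–f), it is not an edgeless graph, so tw(G) ≥ 1. Therefore the treewidth is 1.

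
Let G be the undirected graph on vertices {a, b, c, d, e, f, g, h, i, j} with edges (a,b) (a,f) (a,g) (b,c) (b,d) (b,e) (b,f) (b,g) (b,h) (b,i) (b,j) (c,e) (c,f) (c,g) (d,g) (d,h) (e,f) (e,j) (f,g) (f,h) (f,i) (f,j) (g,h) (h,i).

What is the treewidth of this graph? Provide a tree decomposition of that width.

Treewidth 3.
One such decomposition:
Bags: B1 = {b, c, f, g}  B2 = {b, c, e, f}  B3 = {b, f, g, h}  B4 = {b, f, h, i}  B5 = {b, e, f, j}  B6 = {a, b, f, g}  B7 = {b, d, g, h}
Tree: B1–B2, B1–B3, B3–B4, B2–B5, B1–B6, B3–B7

The largest bag has 4 vertices, giving width 3; this decomposition certifies tw(G) ≤ 3. For the lower bound, the 4 vertices {b, d, g, h} are pairwise adjacent, and any tree decomposition puts a clique entirely inside one bag — forcing width ≥ 3. Hence tw(G) = 3 exactly.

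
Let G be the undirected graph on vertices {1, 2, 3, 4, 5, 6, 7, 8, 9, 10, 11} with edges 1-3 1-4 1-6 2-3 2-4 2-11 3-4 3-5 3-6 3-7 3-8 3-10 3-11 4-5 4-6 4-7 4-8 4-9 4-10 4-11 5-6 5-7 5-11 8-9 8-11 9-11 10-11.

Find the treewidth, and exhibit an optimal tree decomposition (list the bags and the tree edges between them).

The largest bag has 4 vertices, giving width 3; this decomposition certifies tw(G) ≤ 3. For the lower bound, the 4 vertices {4, 8, 9, 11} are pairwise adjacent, and any tree decomposition puts a clique entirely inside one bag — forcing width ≥ 3. Combining the bounds, tw(G) = 3.

Treewidth 3.
One such decomposition:
Bags: B1 = {3, 4, 5, 11}  B2 = {3, 4, 5, 6}  B3 = {3, 4, 8, 11}  B4 = {4, 8, 9, 11}  B5 = {1, 3, 4, 6}  B6 = {3, 4, 10, 11}  B7 = {2, 3, 4, 11}  B8 = {3, 4, 5, 7}
Tree: B1–B2, B1–B3, B3–B4, B2–B5, B3–B6, B1–B7, B2–B8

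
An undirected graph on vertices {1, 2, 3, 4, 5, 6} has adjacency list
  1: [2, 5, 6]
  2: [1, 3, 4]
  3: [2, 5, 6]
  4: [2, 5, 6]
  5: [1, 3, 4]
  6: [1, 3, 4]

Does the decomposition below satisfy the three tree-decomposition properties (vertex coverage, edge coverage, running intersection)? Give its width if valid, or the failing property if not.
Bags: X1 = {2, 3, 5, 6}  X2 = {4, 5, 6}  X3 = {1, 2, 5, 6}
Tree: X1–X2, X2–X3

No — edge (2,4) lies in no bag.

A tree decomposition must satisfy three properties: every vertex lies in some bag; for every edge, both endpoints lie together in some bag; and for every vertex, the bags containing it form a connected subtree. Here edge (2,4) lies in no bag, so the decomposition is invalid.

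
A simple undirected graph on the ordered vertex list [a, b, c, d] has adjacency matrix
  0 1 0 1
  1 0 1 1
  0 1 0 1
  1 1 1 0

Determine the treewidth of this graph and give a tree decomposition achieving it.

Treewidth 2.
One optimal decomposition is:
Bags: B1 = {b, c, d}  B2 = {a, b, d}
Tree: B1–B2

Every bag has size at most 3, so the width is 3 − 1 = 2 and tw(G) ≤ 2. For the lower bound, the 3 vertices {b, c, d} are pairwise adjacent, and any tree decomposition puts a clique entirely inside one bag — forcing width ≥ 2. Hence tw(G) = 2 exactly.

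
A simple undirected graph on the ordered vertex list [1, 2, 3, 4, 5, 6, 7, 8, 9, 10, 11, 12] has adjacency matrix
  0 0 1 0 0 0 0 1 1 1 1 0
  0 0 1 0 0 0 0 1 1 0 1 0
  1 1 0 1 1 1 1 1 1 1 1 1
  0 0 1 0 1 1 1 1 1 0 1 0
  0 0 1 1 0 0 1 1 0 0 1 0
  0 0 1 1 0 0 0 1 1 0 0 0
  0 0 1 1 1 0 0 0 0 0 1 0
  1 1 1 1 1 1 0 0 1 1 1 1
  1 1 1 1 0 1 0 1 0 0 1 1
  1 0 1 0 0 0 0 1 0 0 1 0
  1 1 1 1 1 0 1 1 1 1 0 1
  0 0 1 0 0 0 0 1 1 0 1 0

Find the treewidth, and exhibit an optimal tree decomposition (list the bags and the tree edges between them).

Treewidth 4.
One optimal decomposition is:
Bags: B1 = {3, 4, 8, 9, 11}  B2 = {1, 3, 8, 9, 11}  B3 = {3, 4, 5, 8, 11}  B4 = {3, 4, 5, 7, 11}  B5 = {1, 3, 8, 10, 11}  B6 = {3, 4, 6, 8, 9}  B7 = {2, 3, 8, 9, 11}  B8 = {3, 8, 9, 11, 12}
Tree: B1–B2, B1–B3, B3–B4, B2–B5, B1–B6, B1–B7, B1–B8

The largest bag has 5 vertices, giving width 4; this decomposition certifies tw(G) ≤ 4. On the other hand G contains the 5-clique {1, 3, 8, 9, 11}. A clique must lie in a single bag of any decomposition, so no decomposition can have width below 4. The upper and lower bounds meet at 4, so that is the treewidth.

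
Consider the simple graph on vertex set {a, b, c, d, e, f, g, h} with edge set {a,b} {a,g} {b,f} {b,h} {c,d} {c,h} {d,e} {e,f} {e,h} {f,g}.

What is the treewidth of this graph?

2

A width-2 tree decomposition is:
Bags: B1 = {a, f, g}  B2 = {a, b, f}  B3 = {b, e, f}  B4 = {b, e, h}  B5 = {d, e, h}  B6 = {c, d, h}
Tree: B1–B2, B2–B3, B3–B4, B4–B5, B5–B6
The largest bag has 3 vertices, giving width 2; this decomposition certifies tw(G) ≤ 2. The edges g–a–b–f–g form a cycle, so G is not a tree and its treewidth is at least 2. Combining the bounds, tw(G) = 2.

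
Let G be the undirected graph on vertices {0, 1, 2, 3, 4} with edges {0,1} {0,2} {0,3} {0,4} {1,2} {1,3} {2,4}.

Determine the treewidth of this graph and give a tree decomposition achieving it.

The largest bag has 3 vertices, giving width 2; this decomposition certifies tw(G) ≤ 2. On the other hand G contains the 3-clique {0, 1, 2}. A clique must lie in a single bag of any decomposition, so no decomposition can have width below 2. Hence tw(G) = 2 exactly.

Treewidth 2.
Bags: B1 = {0, 2, 4}  B2 = {0, 1, 2}  B3 = {0, 1, 3}
Tree: B1–B2, B2–B3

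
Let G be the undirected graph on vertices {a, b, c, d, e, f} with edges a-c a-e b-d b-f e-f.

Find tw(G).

A width-1 tree decomposition is:
Bags: B1 = {b, d}  B2 = {b, f}  B3 = {e, f}  B4 = {a, e}  B5 = {a, c}
Tree: B1–B2, B2–B3, B3–B4, B4–B5
Every bag has size at most 2, so the width is 2 − 1 = 1 and tw(G) ≤ 1. Since G has at least one edge (e.g. d–b), it is not an edgeless graph, so tw(G) ≥ 1. Hence tw(G) = 1 exactly.

1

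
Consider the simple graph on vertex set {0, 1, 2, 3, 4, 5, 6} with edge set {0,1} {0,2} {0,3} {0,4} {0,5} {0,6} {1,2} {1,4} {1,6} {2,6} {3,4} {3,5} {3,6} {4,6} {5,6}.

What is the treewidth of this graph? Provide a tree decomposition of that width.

Treewidth 3.
Bags: B1 = {0, 1, 2, 6}  B2 = {0, 1, 4, 6}  B3 = {0, 3, 4, 6}  B4 = {0, 3, 5, 6}
Tree: B1–B2, B2–B3, B3–B4

The largest bag has 4 vertices, giving width 3; this decomposition certifies tw(G) ≤ 3. Conversely, {0, 1, 2, 6} is a clique of size 4, and the vertices of any clique must share a bag in every tree decomposition; so some bag has ≥ 4 vertices and tw(G) ≥ 3. The upper and lower bounds meet at 3, so that is the treewidth.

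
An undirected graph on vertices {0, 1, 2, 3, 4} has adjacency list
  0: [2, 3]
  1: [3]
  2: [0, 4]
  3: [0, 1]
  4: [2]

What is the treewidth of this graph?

A width-1 tree decomposition is:
Bags: B1 = {0, 3}  B2 = {1, 3}  B3 = {0, 2}  B4 = {2, 4}
Tree: B1–B2, B1–B3, B3–B4
Every bag has size at most 2, so the width is 2 − 1 = 1 and tw(G) ≤ 1. Any graph with an edge has treewidth ≥ 1, and G has the edge 0–3. Hence tw(G) = 1 exactly.

1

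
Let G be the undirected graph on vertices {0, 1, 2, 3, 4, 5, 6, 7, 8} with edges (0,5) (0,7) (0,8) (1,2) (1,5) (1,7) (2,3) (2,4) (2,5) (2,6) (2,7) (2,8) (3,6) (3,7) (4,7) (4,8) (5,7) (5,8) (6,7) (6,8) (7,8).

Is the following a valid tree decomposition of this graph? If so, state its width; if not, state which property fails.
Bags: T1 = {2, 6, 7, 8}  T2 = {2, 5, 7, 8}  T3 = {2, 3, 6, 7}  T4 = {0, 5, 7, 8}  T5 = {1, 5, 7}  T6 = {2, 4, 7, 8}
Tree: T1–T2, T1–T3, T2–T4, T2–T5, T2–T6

No — edge (2,1) lies in no bag.

A tree decomposition must satisfy three properties: every vertex lies in some bag; for every edge, both endpoints lie together in some bag; and for every vertex, the bags containing it form a connected subtree. Here edge (2,1) lies in no bag, so the decomposition is invalid.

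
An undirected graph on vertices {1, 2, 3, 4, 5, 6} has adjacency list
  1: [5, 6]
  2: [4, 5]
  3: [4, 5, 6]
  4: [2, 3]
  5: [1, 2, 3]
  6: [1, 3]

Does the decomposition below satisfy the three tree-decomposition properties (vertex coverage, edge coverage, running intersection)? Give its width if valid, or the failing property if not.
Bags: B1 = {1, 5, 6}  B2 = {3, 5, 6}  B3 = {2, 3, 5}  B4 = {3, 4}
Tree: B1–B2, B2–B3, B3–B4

A tree decomposition must satisfy three properties: every vertex lies in some bag; for every edge, both endpoints lie together in some bag; and for every vertex, the bags containing it form a connected subtree. Here edge (2,4) lies in no bag, so the decomposition is invalid.

No — edge (2,4) lies in no bag.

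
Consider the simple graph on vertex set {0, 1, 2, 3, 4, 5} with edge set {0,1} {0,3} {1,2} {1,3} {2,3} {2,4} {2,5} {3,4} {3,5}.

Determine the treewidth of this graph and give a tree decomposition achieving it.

Treewidth 2.
One such decomposition:
Bags: B1 = {1, 2, 3}  B2 = {0, 1, 3}  B3 = {2, 3, 5}  B4 = {2, 3, 4}
Tree: B1–B2, B1–B3, B1–B4

Every bag has size at most 3, so the width is 3 − 1 = 2 and tw(G) ≤ 2. On the other hand G contains the 3-clique {0, 1, 3}. A clique must lie in a single bag of any decomposition, so no decomposition can have width below 2. Hence tw(G) = 2 exactly.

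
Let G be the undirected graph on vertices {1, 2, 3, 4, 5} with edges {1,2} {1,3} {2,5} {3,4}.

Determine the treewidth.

1

A width-1 tree decomposition is:
Bags: B1 = {3, 4}  B2 = {1, 3}  B3 = {1, 2}  B4 = {2, 5}
Tree: B1–B2, B2–B3, B3–B4
The largest bag has 2 vertices, giving width 1; this decomposition certifies tw(G) ≤ 1. Since G has at least one edge (e.g. 4–3), it is not an edgeless graph, so tw(G) ≥ 1. Therefore the treewidth is 1.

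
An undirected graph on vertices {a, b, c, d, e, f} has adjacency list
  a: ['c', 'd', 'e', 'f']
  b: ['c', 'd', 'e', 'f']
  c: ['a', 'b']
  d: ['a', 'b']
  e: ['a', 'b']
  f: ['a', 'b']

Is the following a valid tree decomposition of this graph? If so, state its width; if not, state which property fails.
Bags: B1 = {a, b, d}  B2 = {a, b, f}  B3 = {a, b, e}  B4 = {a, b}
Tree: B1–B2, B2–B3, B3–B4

A tree decomposition must satisfy three properties: every vertex lies in some bag; for every edge, both endpoints lie together in some bag; and for every vertex, the bags containing it form a connected subtree. Here vertex c appears in no bag, so the decomposition is invalid.

No — vertex c appears in no bag.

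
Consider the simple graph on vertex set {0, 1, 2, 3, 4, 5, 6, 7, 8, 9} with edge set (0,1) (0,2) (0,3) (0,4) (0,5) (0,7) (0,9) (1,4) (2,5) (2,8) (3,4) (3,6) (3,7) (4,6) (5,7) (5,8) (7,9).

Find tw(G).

A width-2 tree decomposition is:
Bags: B1 = {0, 3, 7}  B2 = {0, 3, 4}  B3 = {0, 5, 7}  B4 = {0, 7, 9}  B5 = {3, 4, 6}  B6 = {0, 2, 5}  B7 = {0, 1, 4}  B8 = {2, 5, 8}
Tree: B1–B2, B1–B3, B1–B4, B2–B5, B3–B6, B2–B7, B6–B8
Every bag has size at most 3, so the width is 3 − 1 = 2 and tw(G) ≤ 2. On the other hand G contains the 3-clique {0, 1, 4}. A clique must lie in a single bag of any decomposition, so no decomposition can have width below 2. The upper and lower bounds meet at 2, so that is the treewidth.

2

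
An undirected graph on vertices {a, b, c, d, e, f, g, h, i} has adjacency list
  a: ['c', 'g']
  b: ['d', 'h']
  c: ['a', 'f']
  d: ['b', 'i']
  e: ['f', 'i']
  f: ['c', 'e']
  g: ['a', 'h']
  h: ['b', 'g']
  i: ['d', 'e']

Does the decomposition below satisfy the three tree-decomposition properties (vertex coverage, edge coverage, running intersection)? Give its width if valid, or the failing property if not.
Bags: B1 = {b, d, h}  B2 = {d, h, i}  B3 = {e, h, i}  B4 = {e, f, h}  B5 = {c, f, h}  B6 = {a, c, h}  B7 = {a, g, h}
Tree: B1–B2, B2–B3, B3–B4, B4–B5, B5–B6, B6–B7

Yes; width 2.

Every vertex of G appears in some bag (union = {a, b, c, d, e, f, g, h, i}); every edge is covered by a bag; and for each vertex v the set of bags containing v is connected in the bag tree. The decomposition is therefore valid. The largest bag has 3 vertices, so the width is 2.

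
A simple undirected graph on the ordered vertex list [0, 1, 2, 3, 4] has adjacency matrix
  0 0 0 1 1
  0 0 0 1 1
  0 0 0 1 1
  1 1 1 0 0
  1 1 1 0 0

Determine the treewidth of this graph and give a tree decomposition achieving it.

Treewidth 2.
One such decomposition:
Bags: B1 = {1, 3, 4}  B2 = {0, 3, 4}  B3 = {2, 3, 4}
Tree: B1–B2, B2–B3

The largest bag has 3 vertices, giving width 2; this decomposition certifies tw(G) ≤ 2. Since 1–4–0–3–1 is a cycle in G, G is not acyclic. Forests are exactly the graphs of treewidth ≤ 1, so tw(G) ≥ 2. Hence tw(G) = 2 exactly.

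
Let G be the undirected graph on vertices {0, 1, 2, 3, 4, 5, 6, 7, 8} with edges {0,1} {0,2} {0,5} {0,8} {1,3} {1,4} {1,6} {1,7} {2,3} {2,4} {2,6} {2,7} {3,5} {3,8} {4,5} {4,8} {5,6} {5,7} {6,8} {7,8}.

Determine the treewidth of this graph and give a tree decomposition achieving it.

Treewidth 4.
Bags: B1 = {0, 1, 2, 5, 8}  B2 = {1, 2, 3, 5, 8}  B3 = {1, 2, 5, 6, 8}  B4 = {1, 2, 4, 5, 8}  B5 = {1, 2, 5, 7, 8}
Tree: B1–B2, B2–B3, B3–B4, B4–B5

The largest bag has 5 vertices, giving width 4; this decomposition certifies tw(G) ≤ 4. For the lower bound: the 5 vertex sets {0,2}, {1,3}, {5,6}, {8}, {4} are disjoint, each induces a connected subgraph, and every pair is joined by at least one edge of G. Contracting each set to a single vertex therefore yields K_{5} as a minor, and since treewidth is minor-monotone, tw(G) ≥ tw(K_{5}) = 4. The upper and lower bounds meet at 4, so that is the treewidth.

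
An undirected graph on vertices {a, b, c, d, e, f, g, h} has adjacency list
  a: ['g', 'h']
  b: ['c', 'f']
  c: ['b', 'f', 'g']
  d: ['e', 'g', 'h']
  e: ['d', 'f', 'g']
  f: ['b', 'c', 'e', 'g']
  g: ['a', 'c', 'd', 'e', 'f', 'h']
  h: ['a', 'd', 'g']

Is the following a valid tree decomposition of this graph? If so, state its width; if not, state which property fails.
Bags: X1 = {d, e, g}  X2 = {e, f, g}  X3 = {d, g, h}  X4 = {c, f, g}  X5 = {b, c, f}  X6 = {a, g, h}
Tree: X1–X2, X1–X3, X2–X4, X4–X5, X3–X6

Yes; width 2.

Every vertex of G appears in some bag (union = {a, b, c, d, e, f, g, h}); every edge is covered by a bag; and for each vertex v the set of bags containing v is connected in the bag tree. The decomposition is therefore valid. The largest bag has 3 vertices, so the width is 2.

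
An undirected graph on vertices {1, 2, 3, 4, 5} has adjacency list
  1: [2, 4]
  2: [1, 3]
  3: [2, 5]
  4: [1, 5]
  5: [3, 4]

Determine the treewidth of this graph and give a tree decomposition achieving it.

The largest bag has 3 vertices, giving width 2; this decomposition certifies tw(G) ≤ 2. For the lower bound, G contains the cycle 5–4–1–2–3–5, so G is not a forest; only forests have treewidth ≤ 1, hence tw(G) ≥ 2. Hence tw(G) = 2 exactly.

Treewidth 2.
One optimal decomposition is:
Bags: B1 = {1, 4, 5}  B2 = {1, 2, 5}  B3 = {2, 3, 5}
Tree: B1–B2, B2–B3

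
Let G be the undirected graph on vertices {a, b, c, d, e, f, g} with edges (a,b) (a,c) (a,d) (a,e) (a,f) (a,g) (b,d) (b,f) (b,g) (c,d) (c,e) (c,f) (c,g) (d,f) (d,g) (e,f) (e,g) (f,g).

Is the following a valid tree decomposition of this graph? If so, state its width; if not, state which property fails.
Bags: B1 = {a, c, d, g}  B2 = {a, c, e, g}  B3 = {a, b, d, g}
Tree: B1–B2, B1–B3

A tree decomposition must satisfy three properties: every vertex lies in some bag; for every edge, both endpoints lie together in some bag; and for every vertex, the bags containing it form a connected subtree. Here vertex f appears in no bag, so the decomposition is invalid.

No — vertex f appears in no bag.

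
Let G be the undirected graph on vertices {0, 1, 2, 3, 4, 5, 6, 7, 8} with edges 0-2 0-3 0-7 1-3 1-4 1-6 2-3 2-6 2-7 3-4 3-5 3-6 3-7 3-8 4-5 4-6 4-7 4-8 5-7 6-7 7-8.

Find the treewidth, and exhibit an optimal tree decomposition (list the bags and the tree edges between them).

Treewidth 3.
Bags: B1 = {3, 4, 6, 7}  B2 = {1, 3, 4, 6}  B3 = {3, 4, 5, 7}  B4 = {2, 3, 6, 7}  B5 = {3, 4, 7, 8}  B6 = {0, 2, 3, 7}
Tree: B1–B2, B1–B3, B1–B4, B1–B5, B4–B6

Each bag holds 4 vertices, so the decomposition has width 3, which upper-bounds the treewidth. For the lower bound, the 4 vertices {1, 3, 4, 6} are pairwise adjacent, and any tree decomposition puts a clique entirely inside one bag — forcing width ≥ 3. Hence tw(G) = 3 exactly.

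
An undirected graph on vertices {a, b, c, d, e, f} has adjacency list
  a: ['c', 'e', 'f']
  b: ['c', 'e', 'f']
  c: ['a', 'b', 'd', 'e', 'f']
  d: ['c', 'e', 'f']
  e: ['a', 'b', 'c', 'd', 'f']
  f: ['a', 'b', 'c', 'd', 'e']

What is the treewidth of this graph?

A width-3 tree decomposition is:
Bags: B1 = {c, d, e, f}  B2 = {b, c, e, f}  B3 = {a, c, e, f}
Tree: B1–B2, B1–B3
Each bag holds 4 vertices, so the decomposition has width 3, which upper-bounds the treewidth. On the other hand G contains the 4-clique {c, d, e, f}. A clique must lie in a single bag of any decomposition, so no decomposition can have width below 3. Combining the bounds, tw(G) = 3.

3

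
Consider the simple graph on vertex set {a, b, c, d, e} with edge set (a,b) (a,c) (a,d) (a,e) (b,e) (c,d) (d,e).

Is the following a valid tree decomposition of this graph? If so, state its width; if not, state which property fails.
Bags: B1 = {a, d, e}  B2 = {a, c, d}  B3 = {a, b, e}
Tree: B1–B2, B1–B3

Vertex coverage: the bags together contain {a, b, c, d, e}, the full vertex set. Edge coverage: each edge of G has both endpoints in at least one bag. Running intersection: for every vertex, the bags containing it form a connected subtree. All three properties hold, so this is a valid tree decomposition of width max|bag| − 1 = 2, and hence tw(G) ≤ 2.

Yes; width 2.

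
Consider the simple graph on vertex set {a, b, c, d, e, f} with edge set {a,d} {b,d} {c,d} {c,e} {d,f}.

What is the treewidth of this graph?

A width-1 tree decomposition is:
Bags: B1 = {d, f}  B2 = {c, d}  B3 = {c, e}  B4 = {b, d}  B5 = {a, d}
Tree: B1–B2, B2–B3, B2–B4, B1–B5
The largest bag has 2 vertices, giving width 1; this decomposition certifies tw(G) ≤ 1. Since G has at least one edge (e.g. d–f), it is not an edgeless graph, so tw(G) ≥ 1. The upper and lower bounds meet at 1, so that is the treewidth.

1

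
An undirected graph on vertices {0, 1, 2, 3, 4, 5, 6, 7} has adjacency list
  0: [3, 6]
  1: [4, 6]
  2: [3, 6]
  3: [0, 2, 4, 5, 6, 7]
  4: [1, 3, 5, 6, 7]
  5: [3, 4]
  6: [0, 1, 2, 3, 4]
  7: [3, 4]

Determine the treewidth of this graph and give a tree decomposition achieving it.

Treewidth 2.
One such decomposition:
Bags: B1 = {3, 4, 6}  B2 = {0, 3, 6}  B3 = {3, 4, 7}  B4 = {1, 4, 6}  B5 = {3, 4, 5}  B6 = {2, 3, 6}
Tree: B1–B2, B1–B3, B1–B4, B1–B5, B1–B6

Each bag holds 3 vertices, so the decomposition has width 2, which upper-bounds the treewidth. On the other hand G contains the 3-clique {1, 4, 6}. A clique must lie in a single bag of any decomposition, so no decomposition can have width below 2. The upper and lower bounds meet at 2, so that is the treewidth.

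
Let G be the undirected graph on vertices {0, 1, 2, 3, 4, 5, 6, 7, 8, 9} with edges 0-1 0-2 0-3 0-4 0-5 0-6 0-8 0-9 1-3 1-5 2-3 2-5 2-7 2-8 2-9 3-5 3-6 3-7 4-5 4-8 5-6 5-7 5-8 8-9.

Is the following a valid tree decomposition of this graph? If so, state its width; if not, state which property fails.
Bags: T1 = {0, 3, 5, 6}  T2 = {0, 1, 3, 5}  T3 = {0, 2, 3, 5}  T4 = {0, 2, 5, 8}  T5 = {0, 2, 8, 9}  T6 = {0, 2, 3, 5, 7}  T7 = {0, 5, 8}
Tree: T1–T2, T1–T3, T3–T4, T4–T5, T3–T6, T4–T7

A tree decomposition must satisfy three properties: every vertex lies in some bag; for every edge, both endpoints lie together in some bag; and for every vertex, the bags containing it form a connected subtree. Here vertex 4 appears in no bag, so the decomposition is invalid.

No — vertex 4 appears in no bag.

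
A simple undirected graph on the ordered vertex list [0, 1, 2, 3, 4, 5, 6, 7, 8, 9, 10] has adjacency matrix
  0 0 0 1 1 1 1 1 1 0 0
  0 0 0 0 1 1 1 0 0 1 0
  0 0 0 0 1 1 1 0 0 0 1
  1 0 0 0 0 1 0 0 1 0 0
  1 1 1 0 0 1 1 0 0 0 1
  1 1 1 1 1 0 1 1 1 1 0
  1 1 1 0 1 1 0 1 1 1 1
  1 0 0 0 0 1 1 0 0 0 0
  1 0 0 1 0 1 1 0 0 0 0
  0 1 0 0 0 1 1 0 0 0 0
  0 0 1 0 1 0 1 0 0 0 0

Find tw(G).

A width-3 tree decomposition is:
Bags: B1 = {1, 4, 5, 6}  B2 = {2, 4, 5, 6}  B3 = {0, 4, 5, 6}  B4 = {0, 5, 6, 8}  B5 = {1, 5, 6, 9}  B6 = {0, 5, 6, 7}  B7 = {2, 4, 6, 10}  B8 = {0, 3, 5, 8}
Tree: B1–B2, B2–B3, B3–B4, B1–B5, B4–B6, B2–B7, B4–B8
Each bag holds 4 vertices, so the decomposition has width 3, which upper-bounds the treewidth. For the lower bound, the 4 vertices {2, 4, 6, 10} are pairwise adjacent, and any tree decomposition puts a clique entirely inside one bag — forcing width ≥ 3. Combining the bounds, tw(G) = 3.

3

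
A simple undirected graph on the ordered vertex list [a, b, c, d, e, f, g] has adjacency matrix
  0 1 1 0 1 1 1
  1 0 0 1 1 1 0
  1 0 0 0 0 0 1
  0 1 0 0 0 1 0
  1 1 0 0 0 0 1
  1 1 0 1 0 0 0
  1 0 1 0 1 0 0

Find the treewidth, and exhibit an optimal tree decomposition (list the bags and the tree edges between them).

Treewidth 2.
One such decomposition:
Bags: B1 = {a, e, g}  B2 = {a, b, e}  B3 = {a, b, f}  B4 = {a, c, g}  B5 = {b, d, f}
Tree: B1–B2, B2–B3, B1–B4, B3–B5

Each bag holds 3 vertices, so the decomposition has width 2, which upper-bounds the treewidth. Conversely, {b, d, f} is a clique of size 3, and the vertices of any clique must share a bag in every tree decomposition; so some bag has ≥ 3 vertices and tw(G) ≥ 2. Combining the bounds, tw(G) = 2.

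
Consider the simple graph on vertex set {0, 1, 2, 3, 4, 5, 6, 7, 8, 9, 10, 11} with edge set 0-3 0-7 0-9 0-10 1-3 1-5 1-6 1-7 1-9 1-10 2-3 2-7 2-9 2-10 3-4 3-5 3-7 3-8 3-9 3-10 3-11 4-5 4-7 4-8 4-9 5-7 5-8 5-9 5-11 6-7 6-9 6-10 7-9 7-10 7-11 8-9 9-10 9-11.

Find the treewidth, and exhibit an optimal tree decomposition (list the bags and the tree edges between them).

Treewidth 4.
Bags: B1 = {3, 4, 5, 8, 9}  B2 = {3, 4, 5, 7, 9}  B3 = {1, 3, 5, 7, 9}  B4 = {3, 5, 7, 9, 11}  B5 = {1, 3, 7, 9, 10}  B6 = {0, 3, 7, 9, 10}  B7 = {2, 3, 7, 9, 10}  B8 = {1, 6, 7, 9, 10}
Tree: B1–B2, B2–B3, B3–B4, B3–B5, B5–B6, B6–B7, B5–B8

Each bag holds 5 vertices, so the decomposition has width 4, which upper-bounds the treewidth. On the other hand G contains the 5-clique {3, 4, 5, 8, 9}. A clique must lie in a single bag of any decomposition, so no decomposition can have width below 4. Therefore the treewidth is 4.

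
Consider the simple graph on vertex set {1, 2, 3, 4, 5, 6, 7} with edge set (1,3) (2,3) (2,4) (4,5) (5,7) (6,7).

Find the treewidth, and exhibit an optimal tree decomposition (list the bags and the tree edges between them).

Treewidth 1.
One optimal decomposition is:
Bags: B1 = {1, 3}  B2 = {2, 3}  B3 = {2, 4}  B4 = {4, 5}  B5 = {5, 7}  B6 = {6, 7}
Tree: B1–B2, B2–B3, B3–B4, B4–B5, B5–B6

The largest bag has 2 vertices, giving width 1; this decomposition certifies tw(G) ≤ 1. Any graph with an edge has treewidth ≥ 1, and G has the edge 1–3. Therefore the treewidth is 1.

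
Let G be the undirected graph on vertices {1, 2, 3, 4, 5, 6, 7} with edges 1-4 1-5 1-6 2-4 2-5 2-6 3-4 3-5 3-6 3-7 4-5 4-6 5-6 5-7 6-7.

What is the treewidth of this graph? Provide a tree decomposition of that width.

Treewidth 3.
Bags: B1 = {1, 4, 5, 6}  B2 = {3, 4, 5, 6}  B3 = {3, 5, 6, 7}  B4 = {2, 4, 5, 6}
Tree: B1–B2, B2–B3, B1–B4

The largest bag has 4 vertices, giving width 3; this decomposition certifies tw(G) ≤ 3. For the lower bound, the 4 vertices {1, 4, 5, 6} are pairwise adjacent, and any tree decomposition puts a clique entirely inside one bag — forcing width ≥ 3. Hence tw(G) = 3 exactly.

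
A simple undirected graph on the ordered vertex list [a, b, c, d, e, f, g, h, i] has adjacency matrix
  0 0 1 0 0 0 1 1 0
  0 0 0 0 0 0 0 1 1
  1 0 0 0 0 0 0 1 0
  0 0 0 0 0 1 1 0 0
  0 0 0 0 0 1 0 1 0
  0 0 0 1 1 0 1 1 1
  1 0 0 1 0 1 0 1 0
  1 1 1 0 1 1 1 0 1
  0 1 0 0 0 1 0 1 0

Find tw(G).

A width-2 tree decomposition is:
Bags: B1 = {a, g, h}  B2 = {f, g, h}  B3 = {f, h, i}  B4 = {a, c, h}  B5 = {d, f, g}  B6 = {e, f, h}  B7 = {b, h, i}
Tree: B1–B2, B2–B3, B1–B4, B2–B5, B3–B6, B3–B7
The largest bag has 3 vertices, giving width 2; this decomposition certifies tw(G) ≤ 2. On the other hand G contains the 3-clique {d, f, g}. A clique must lie in a single bag of any decomposition, so no decomposition can have width below 2. Hence tw(G) = 2 exactly.

2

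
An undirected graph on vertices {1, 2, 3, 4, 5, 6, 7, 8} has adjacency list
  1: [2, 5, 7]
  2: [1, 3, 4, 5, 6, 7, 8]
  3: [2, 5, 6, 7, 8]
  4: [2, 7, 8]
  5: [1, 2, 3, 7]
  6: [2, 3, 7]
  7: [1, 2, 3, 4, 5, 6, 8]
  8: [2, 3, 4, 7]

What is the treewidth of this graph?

3

A width-3 tree decomposition is:
Bags: B1 = {2, 3, 5, 7}  B2 = {2, 3, 7, 8}  B3 = {1, 2, 5, 7}  B4 = {2, 4, 7, 8}  B5 = {2, 3, 6, 7}
Tree: B1–B2, B1–B3, B2–B4, B1–B5
Every bag has size at most 4, so the width is 4 − 1 = 3 and tw(G) ≤ 3. Conversely, {1, 2, 5, 7} is a clique of size 4, and the vertices of any clique must share a bag in every tree decomposition; so some bag has ≥ 4 vertices and tw(G) ≥ 3. The upper and lower bounds meet at 3, so that is the treewidth.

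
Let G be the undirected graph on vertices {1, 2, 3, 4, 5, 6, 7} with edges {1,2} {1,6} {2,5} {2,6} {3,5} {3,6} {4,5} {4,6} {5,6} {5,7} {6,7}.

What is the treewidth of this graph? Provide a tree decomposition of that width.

Treewidth 2.
One such decomposition:
Bags: B1 = {2, 5, 6}  B2 = {5, 6, 7}  B3 = {1, 2, 6}  B4 = {3, 5, 6}  B5 = {4, 5, 6}
Tree: B1–B2, B1–B3, B1–B4, B1–B5

Every bag has size at most 3, so the width is 3 − 1 = 2 and tw(G) ≤ 2. For the lower bound, the 3 vertices {1, 2, 6} are pairwise adjacent, and any tree decomposition puts a clique entirely inside one bag — forcing width ≥ 2. Combining the bounds, tw(G) = 2.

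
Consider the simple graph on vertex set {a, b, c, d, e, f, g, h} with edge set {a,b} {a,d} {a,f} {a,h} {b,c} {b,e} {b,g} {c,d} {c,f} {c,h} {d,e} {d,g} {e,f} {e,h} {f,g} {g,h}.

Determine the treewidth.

4

A width-4 tree decomposition is:
Bags: B1 = {b, c, d, f, h}  B2 = {b, d, f, g, h}  B3 = {a, b, d, f, h}  B4 = {b, d, e, f, h}
Tree: B1–B2, B2–B3, B3–B4
Each bag holds 5 vertices, so the decomposition has width 4, which upper-bounds the treewidth. For the lower bound: the 5 vertex sets {b,c}, {f,g}, {a,h}, {d}, {e} are disjoint, each induces a connected subgraph, and every pair is joined by at least one edge of G. Contracting each set to a single vertex therefore yields K_{5} as a minor, and since treewidth is minor-monotone, tw(G) ≥ tw(K_{5}) = 4. The upper and lower bounds meet at 4, so that is the treewidth.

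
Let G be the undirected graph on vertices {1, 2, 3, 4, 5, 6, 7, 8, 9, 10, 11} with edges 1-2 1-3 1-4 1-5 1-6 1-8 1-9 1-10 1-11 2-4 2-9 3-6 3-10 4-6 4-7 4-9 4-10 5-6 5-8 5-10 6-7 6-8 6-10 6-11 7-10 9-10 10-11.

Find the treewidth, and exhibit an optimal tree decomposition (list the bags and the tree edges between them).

Every bag has size at most 4, so the width is 4 − 1 = 3 and tw(G) ≤ 3. For the lower bound, the 4 vertices {1, 4, 9, 10} are pairwise adjacent, and any tree decomposition puts a clique entirely inside one bag — forcing width ≥ 3. Therefore the treewidth is 3.

Treewidth 3.
One optimal decomposition is:
Bags: B1 = {1, 3, 6, 10}  B2 = {1, 5, 6, 10}  B3 = {1, 4, 6, 10}  B4 = {1, 4, 9, 10}  B5 = {1, 6, 10, 11}  B6 = {1, 5, 6, 8}  B7 = {1, 2, 4, 9}  B8 = {4, 6, 7, 10}
Tree: B1–B2, B1–B3, B3–B4, B3–B5, B2–B6, B4–B7, B3–B8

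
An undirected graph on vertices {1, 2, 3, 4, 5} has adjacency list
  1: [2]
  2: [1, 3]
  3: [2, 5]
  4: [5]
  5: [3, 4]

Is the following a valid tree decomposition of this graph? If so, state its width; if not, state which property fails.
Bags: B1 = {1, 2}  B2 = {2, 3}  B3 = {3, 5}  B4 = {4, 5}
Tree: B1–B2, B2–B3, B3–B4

Checking the three conditions: (i) the bags cover all of {1, 2, 3, 4, 5}; (ii) for each edge, some bag contains both endpoints; (iii) the bags containing any fixed vertex form a subtree. All hold, so the decomposition is valid with width 2 − 1 = 1.

Yes; width 1.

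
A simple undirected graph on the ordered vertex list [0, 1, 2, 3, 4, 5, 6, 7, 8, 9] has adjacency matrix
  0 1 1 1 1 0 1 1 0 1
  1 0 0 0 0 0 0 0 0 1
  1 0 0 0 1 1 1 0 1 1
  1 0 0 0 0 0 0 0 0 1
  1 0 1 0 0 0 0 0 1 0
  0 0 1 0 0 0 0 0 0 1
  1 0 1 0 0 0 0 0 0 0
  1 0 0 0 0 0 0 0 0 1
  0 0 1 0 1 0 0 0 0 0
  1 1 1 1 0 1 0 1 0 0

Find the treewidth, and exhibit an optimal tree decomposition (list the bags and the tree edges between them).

Every bag has size at most 3, so the width is 3 − 1 = 2 and tw(G) ≤ 2. Conversely, {0, 1, 9} is a clique of size 3, and the vertices of any clique must share a bag in every tree decomposition; so some bag has ≥ 3 vertices and tw(G) ≥ 2. Hence tw(G) = 2 exactly.

Treewidth 2.
One such decomposition:
Bags: B1 = {0, 1, 9}  B2 = {0, 7, 9}  B3 = {0, 2, 9}  B4 = {0, 2, 4}  B5 = {2, 5, 9}  B6 = {0, 2, 6}  B7 = {0, 3, 9}  B8 = {2, 4, 8}
Tree: B1–B2, B1–B3, B3–B4, B3–B5, B3–B6, B3–B7, B4–B8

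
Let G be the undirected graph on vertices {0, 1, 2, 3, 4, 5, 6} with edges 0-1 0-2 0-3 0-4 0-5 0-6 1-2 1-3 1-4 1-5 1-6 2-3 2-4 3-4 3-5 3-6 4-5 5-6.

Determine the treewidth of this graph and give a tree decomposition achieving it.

The largest bag has 5 vertices, giving width 4; this decomposition certifies tw(G) ≤ 4. Conversely, {0, 1, 2, 3, 4} is a clique of size 5, and the vertices of any clique must share a bag in every tree decomposition; so some bag has ≥ 5 vertices and tw(G) ≥ 4. Combining the bounds, tw(G) = 4.

Treewidth 4.
One such decomposition:
Bags: B1 = {0, 1, 3, 4, 5}  B2 = {0, 1, 2, 3, 4}  B3 = {0, 1, 3, 5, 6}
Tree: B1–B2, B1–B3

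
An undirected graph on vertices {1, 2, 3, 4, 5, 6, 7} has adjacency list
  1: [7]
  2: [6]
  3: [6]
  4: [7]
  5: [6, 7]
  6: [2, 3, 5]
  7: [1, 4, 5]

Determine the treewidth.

1

A width-1 tree decomposition is:
Bags: B1 = {5, 6}  B2 = {5, 7}  B3 = {1, 7}  B4 = {4, 7}  B5 = {2, 6}  B6 = {3, 6}
Tree: B1–B2, B2–B3, B3–B4, B1–B5, B5–B6
The largest bag has 2 vertices, giving width 1; this decomposition certifies tw(G) ≤ 1. Any graph with an edge has treewidth ≥ 1, and G has the edge 5–6. The upper and lower bounds meet at 1, so that is the treewidth.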